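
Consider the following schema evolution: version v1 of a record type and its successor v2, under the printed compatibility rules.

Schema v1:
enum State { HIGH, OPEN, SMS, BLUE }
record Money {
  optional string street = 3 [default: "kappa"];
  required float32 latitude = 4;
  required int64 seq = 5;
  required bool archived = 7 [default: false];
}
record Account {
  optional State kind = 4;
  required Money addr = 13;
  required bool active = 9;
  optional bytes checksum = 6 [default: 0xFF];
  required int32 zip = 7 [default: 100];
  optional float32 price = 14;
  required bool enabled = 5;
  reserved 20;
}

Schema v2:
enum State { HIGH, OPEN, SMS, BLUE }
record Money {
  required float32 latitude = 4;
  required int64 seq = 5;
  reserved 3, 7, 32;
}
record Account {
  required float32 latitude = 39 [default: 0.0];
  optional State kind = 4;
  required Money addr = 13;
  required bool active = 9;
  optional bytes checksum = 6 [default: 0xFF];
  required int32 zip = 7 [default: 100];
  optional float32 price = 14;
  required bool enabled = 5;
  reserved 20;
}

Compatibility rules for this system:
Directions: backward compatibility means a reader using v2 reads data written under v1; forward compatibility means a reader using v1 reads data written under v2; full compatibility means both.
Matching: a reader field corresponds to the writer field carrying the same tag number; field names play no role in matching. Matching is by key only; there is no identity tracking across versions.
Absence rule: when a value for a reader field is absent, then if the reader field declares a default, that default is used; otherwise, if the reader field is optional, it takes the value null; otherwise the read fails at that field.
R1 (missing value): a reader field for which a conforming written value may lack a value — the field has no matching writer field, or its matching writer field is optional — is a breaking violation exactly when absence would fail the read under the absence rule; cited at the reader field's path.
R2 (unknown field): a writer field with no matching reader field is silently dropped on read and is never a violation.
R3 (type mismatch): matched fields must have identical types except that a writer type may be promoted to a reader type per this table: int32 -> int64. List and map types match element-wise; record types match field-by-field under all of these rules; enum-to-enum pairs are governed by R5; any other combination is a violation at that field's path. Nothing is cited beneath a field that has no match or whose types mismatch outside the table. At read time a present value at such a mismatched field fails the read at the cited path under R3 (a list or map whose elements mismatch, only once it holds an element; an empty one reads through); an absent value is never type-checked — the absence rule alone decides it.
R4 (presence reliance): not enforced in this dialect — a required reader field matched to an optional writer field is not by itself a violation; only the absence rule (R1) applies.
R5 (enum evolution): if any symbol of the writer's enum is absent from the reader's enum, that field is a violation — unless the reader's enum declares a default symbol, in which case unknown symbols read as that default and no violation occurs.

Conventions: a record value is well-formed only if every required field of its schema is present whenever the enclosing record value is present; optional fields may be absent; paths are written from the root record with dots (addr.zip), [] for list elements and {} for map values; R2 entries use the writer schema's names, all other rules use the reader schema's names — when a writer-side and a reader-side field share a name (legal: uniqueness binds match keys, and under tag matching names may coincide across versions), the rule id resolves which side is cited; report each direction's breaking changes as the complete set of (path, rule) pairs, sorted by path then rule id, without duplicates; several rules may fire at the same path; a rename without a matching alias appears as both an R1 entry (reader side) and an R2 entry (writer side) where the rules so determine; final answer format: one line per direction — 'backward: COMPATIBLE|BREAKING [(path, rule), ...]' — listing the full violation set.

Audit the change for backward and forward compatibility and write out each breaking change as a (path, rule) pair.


backward: COMPATIBLE []; forward: COMPATIBLE []

each type pair in Account: writer, then reader
backward pass over Account, reader schema v2, writer schema v1:
  latitude has no writer counterpart
  State -> State, writer optional: kind aligns to kind
  Money -> Money, writer required: addr aligns to addr
  bool -> bool, writer required: active aligns to active
  bytes -> bytes, writer optional: checksum aligns to checksum
  int32 -> int32, writer required: zip aligns to zip
  float32 -> float32, writer optional: price aligns to price
  bool -> bool, writer required: enabled aligns to enabled
  float32 -> float32, writer required: addr.latitude aligns to addr.latitude
  int64 -> int64, writer required: addr.seq aligns to addr.seq
  addr.street (writer side), unknown to reader
  addr.archived (writer side), unknown to reader
  => no violations; backward on Account: COMPATIBLE
forward pass over Account, reader schema v1, writer schema v2:
  State -> State, writer optional: kind aligns to kind
  Money -> Money, writer required: addr aligns to addr
  bool -> bool, writer required: active aligns to active
  bytes -> bytes, writer optional: checksum aligns to checksum
  int32 -> int32, writer required: zip aligns to zip
  float32 -> float32, writer optional: price aligns to price
  bool -> bool, writer required: enabled aligns to enabled
  latitude (writer side), unknown to reader
  addr.street has no writer counterpart
  float32 -> float32, writer required: addr.latitude aligns to addr.latitude
  int64 -> int64, writer required: addr.seq aligns to addr.seq
  addr.archived has no writer counterpart
  => no violations; forward on Account: COMPATIBLE


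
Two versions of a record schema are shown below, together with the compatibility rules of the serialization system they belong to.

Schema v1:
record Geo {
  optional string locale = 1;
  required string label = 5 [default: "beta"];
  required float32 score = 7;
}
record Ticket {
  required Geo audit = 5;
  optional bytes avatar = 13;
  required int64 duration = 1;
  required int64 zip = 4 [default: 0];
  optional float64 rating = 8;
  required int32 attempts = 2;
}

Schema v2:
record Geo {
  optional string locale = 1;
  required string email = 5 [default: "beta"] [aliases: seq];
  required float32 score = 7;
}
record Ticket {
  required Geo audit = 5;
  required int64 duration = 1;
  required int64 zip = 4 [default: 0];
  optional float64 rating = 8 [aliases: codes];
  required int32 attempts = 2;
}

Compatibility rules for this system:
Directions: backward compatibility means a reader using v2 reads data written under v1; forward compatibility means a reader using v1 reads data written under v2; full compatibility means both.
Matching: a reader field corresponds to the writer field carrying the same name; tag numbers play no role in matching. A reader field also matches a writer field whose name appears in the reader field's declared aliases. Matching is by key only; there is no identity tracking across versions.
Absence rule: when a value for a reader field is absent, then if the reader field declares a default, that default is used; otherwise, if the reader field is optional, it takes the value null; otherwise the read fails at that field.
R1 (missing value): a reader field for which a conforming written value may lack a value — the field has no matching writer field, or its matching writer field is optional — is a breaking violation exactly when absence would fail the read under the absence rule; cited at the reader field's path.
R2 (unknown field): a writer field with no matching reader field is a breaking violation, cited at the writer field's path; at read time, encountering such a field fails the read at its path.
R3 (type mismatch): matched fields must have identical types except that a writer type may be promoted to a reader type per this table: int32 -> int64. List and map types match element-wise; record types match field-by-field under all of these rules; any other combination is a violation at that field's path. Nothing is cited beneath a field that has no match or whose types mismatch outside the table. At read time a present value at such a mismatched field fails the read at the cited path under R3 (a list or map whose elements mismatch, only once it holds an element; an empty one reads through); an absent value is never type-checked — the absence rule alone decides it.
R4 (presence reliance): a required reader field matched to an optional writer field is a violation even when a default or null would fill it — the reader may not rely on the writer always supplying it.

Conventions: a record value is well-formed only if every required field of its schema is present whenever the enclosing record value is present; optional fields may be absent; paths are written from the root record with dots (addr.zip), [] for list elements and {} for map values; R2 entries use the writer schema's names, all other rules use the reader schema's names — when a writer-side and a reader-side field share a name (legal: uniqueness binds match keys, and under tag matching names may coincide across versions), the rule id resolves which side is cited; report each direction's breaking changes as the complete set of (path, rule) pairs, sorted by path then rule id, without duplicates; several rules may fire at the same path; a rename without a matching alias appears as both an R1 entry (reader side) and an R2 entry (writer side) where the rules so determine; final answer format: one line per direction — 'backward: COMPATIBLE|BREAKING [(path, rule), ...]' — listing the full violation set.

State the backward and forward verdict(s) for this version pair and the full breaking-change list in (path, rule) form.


each type pair in Ticket: writer, then reader
checking backward for Ticket: reader v2 against writer v1:
  audit: Geo -> Geo, writer required; from audit
  duration: int64 -> int64, writer required; from duration
  zip: int64 -> int64, writer required; from zip
  rating: float64 -> float64, writer optional; from rating
  attempts: int32 -> int32, writer required; from attempts
  leftover writer field: avatar
  audit.locale: string -> string, writer optional; from audit.locale
  no writer field matches reader audit.email
  audit.score: float32 -> float32, writer required; from audit.score
  leftover writer field: audit.label
  breaking: (audit.label, R2)
  breaking: (avatar, R2)
  => 2 violation(s): backward is BREAKING for Ticket
checking forward for Ticket: reader v1 against writer v2:
  audit: Geo -> Geo, writer required; from audit
  no writer field matches reader avatar
  duration: int64 -> int64, writer required; from duration
  zip: int64 -> int64, writer required; from zip
  rating: float64 -> float64, writer optional; from rating
  attempts: int32 -> int32, writer required; from attempts
  audit.locale: string -> string, writer optional; from audit.locale
  no writer field matches reader audit.label
  audit.score: float32 -> float32, writer required; from audit.score
  leftover writer field: audit.email
  breaking: (audit.email, R2)
  => 1 violation(s): forward is BREAKING for Ticket

backward: BREAKING [(audit.label, R2), (avatar, R2)]; forward: BREAKING [(audit.email, R2)]


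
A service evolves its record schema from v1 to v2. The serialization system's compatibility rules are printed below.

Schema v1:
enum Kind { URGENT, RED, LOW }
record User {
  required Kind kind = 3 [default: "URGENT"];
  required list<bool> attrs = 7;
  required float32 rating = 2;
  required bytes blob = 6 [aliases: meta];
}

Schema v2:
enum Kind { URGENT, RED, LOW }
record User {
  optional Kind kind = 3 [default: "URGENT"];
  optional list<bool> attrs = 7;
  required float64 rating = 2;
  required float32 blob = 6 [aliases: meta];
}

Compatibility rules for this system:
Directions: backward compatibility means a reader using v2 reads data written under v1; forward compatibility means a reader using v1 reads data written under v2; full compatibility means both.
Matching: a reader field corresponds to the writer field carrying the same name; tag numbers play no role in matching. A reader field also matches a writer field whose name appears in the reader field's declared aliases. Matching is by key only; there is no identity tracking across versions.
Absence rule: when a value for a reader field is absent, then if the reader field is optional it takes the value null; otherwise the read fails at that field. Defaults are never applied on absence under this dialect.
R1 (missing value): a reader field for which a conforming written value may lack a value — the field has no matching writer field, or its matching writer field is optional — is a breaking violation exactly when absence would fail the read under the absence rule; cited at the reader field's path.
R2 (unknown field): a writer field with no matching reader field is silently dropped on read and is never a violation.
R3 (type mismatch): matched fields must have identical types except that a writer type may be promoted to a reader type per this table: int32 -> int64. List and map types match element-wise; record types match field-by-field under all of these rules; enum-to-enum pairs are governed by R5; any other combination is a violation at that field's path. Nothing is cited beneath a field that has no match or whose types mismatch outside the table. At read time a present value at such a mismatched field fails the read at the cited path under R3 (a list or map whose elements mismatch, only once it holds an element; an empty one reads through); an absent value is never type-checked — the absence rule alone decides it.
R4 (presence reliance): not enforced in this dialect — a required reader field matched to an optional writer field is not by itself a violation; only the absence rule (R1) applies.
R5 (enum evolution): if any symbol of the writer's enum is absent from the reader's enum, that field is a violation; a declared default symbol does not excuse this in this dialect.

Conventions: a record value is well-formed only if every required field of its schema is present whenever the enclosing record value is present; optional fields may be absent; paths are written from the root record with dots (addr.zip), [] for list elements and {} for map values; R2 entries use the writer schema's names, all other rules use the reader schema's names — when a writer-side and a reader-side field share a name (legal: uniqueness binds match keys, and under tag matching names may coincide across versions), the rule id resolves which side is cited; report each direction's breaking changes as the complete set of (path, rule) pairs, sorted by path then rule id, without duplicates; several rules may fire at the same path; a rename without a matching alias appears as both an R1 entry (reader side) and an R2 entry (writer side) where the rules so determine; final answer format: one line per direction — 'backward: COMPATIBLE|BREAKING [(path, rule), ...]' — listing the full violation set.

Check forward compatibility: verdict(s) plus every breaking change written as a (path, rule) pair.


the writer's type comes first in each User pair
forward analysis of User with v1 as reader and v2 as writer:
  kind: Kind -> Kind, writer optional; from kind
  attrs: list<bool> -> list<bool>, writer optional; from attrs
  rating: float64 -> float32, writer required; from rating
  blob: float32 -> bytes, writer required; from blob
  R1 fires at attrs
  R3 fires at blob
  R1 fires at kind
  R3 fires at rating
  => forward: BREAKING (4)

forward: BREAKING [(attrs, R1), (blob, R3), (kind, R1), (rating, R3)]


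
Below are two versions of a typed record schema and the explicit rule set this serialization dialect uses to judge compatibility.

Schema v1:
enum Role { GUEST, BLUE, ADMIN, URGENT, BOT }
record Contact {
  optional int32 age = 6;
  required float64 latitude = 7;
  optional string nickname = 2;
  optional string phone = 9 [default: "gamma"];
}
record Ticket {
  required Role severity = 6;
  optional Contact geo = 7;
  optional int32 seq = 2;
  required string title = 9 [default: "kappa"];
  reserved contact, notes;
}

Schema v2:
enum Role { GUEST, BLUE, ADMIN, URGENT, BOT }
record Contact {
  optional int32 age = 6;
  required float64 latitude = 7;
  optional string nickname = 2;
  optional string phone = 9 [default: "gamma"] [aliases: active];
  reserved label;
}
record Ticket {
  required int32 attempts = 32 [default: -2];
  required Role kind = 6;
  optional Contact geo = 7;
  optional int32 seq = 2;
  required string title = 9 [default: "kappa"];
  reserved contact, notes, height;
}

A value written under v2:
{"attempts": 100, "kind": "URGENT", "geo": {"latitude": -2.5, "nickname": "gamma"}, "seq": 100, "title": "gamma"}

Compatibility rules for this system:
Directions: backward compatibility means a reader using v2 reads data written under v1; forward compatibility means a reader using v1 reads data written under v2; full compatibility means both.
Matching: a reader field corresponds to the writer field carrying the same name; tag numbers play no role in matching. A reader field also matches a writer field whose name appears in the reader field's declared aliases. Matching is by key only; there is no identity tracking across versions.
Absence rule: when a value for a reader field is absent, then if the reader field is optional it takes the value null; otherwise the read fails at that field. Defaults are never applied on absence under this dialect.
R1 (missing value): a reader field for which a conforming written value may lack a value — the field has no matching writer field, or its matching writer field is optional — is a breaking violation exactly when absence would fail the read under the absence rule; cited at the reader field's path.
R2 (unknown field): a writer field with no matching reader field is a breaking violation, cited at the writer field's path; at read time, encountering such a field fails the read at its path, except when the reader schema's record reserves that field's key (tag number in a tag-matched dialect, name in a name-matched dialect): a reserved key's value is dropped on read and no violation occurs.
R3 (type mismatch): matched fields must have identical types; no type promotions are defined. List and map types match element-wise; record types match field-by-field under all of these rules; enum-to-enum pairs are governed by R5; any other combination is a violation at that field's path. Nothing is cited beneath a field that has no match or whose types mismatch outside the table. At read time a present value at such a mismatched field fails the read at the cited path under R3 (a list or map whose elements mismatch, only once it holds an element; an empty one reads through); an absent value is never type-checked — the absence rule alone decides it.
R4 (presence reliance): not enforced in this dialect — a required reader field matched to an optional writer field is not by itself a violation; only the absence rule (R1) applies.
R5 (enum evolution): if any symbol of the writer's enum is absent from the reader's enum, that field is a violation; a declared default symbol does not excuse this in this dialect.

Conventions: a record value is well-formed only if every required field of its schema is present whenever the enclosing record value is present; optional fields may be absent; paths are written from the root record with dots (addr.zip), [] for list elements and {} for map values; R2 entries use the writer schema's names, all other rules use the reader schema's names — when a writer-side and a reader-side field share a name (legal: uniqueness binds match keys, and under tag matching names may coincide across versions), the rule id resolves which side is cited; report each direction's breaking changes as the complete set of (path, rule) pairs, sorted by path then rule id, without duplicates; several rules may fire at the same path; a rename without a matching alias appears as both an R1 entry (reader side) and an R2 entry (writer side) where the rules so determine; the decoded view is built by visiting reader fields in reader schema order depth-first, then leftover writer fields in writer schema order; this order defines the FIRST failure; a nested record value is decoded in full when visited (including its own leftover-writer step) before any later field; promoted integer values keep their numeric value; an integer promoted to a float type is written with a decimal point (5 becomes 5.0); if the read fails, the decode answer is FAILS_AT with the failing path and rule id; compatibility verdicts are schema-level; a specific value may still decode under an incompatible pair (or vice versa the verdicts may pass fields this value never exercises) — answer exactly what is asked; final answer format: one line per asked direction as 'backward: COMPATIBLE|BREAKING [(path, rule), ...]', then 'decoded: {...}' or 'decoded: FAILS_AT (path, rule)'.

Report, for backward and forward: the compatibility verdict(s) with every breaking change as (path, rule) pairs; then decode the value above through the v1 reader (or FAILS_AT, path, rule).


backward: BREAKING [(attempts, R1), (kind, R1), (severity, R2)]; forward: BREAKING [(attempts, R2), (kind, R2), (severity, R1)]; decoded: FAILS_AT (severity, R1)

in Ticket below, arrows point writer -> reader
backward pass over Ticket, reader schema v2, writer schema v1:
  attempts: no writer-side match
  kind: no writer-side match
  writer optional, Contact -> Contact: reader geo maps from writer geo
  writer optional, int32 -> int32: reader seq maps from writer seq
  writer required, string -> string: reader title maps from writer title
  writer field severity has no reader counterpart
  writer optional, int32 -> int32: reader geo.age maps from writer geo.age
  writer required, float64 -> float64: reader geo.latitude maps from writer geo.latitude
  writer optional, string -> string: reader geo.nickname maps from writer geo.nickname
  writer optional, string -> string: reader geo.phone maps from writer geo.phone
  breaking: (attempts, R1)
  breaking: (kind, R1)
  breaking: (severity, R2)
  backward on Ticket therefore BREAKING (3)
forward pass over Ticket, reader schema v1, writer schema v2:
  severity: no writer-side match
  writer optional, Contact -> Contact: reader geo maps from writer geo
  writer optional, int32 -> int32: reader seq maps from writer seq
  writer required, string -> string: reader title maps from writer title
  writer field attempts has no reader counterpart
  writer field kind has no reader counterpart
  writer optional, int32 -> int32: reader geo.age maps from writer geo.age
  writer required, float64 -> float64: reader geo.latitude maps from writer geo.latitude
  writer optional, string -> string: reader geo.nickname maps from writer geo.nickname
  writer optional, string -> string: reader geo.phone maps from writer geo.phone
  breaking: (attempts, R2)
  breaking: (kind, R2)
  breaking: (severity, R1)
  forward on Ticket therefore BREAKING (3)
decode (reader v1):
  read fails at severity under R1 (no fill)
  => FAILS_AT (severity, R1)


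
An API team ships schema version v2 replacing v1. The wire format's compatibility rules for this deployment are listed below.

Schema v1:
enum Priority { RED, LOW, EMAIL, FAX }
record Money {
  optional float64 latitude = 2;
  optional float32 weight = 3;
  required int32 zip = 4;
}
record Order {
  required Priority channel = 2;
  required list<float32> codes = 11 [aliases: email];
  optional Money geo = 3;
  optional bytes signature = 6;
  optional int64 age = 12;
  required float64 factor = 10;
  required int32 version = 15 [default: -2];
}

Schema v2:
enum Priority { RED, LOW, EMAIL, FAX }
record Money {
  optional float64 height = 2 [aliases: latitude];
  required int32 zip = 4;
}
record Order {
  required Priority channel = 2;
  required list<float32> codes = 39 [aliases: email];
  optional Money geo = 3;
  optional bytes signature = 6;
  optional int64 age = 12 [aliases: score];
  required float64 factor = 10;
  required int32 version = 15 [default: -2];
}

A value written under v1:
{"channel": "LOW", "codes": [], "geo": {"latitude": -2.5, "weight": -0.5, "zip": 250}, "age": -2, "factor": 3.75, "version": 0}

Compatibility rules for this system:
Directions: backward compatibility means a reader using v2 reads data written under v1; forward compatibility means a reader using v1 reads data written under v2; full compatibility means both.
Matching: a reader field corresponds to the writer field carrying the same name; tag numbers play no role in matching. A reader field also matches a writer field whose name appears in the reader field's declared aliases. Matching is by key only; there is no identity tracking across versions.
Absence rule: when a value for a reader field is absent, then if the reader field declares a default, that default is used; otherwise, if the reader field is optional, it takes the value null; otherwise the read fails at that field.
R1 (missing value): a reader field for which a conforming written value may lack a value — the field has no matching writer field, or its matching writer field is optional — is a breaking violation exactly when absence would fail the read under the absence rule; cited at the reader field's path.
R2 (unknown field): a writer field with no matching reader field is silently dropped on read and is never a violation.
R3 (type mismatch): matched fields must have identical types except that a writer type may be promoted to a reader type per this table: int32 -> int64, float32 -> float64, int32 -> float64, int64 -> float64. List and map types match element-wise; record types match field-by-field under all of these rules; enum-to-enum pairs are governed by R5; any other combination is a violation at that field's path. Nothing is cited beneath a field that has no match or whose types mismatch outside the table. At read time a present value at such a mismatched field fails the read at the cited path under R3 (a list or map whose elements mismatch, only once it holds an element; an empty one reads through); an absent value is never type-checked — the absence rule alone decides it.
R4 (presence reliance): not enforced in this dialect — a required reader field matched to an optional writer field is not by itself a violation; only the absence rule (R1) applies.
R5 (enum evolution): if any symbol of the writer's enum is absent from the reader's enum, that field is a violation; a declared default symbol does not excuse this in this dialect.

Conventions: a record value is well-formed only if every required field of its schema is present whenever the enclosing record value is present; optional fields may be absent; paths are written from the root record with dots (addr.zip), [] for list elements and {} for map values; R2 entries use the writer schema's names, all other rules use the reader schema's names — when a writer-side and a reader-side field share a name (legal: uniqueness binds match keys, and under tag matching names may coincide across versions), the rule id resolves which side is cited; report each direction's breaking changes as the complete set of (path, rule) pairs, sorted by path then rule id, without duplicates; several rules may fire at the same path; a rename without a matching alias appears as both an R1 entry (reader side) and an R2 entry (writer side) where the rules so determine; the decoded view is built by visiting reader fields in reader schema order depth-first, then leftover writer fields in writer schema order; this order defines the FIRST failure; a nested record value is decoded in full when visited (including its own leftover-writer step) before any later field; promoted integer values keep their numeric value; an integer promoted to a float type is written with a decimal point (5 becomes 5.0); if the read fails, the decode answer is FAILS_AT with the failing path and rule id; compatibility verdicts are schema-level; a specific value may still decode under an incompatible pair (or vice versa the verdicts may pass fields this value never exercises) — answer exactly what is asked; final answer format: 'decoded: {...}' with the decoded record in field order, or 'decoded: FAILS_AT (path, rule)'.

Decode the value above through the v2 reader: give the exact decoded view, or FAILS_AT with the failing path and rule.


decoded: {"channel": "LOW", "codes": [], "geo": {"height": -2.5, "zip": 250}, "signature": null, "age": -2, "factor": 3.75, "version": 0}

arrows below run writer -> reader for Order
decode walk for Order under reader schema v2:
  channel := "LOW"
  codes := []
  geo.height := -2.5 (from writer latitude)
  geo.zip := 250
  writer geo.weight: unmatched, discarded
  signature := null (not supplied -> null)
  age := -2
  factor := 3.75
  version := 0
  => decoded: {"channel": "LOW", "codes": [], "geo": {"height": -2.5, "zip": 250}, "signature": null, "age": -2, "factor": 3.75, "version": 0}
the rest of the Order diff is inert for this question:
  field codes in record Order: tag 11 changed to 39 -> triggers nothing under the printed rules; the Order answer is the same either way


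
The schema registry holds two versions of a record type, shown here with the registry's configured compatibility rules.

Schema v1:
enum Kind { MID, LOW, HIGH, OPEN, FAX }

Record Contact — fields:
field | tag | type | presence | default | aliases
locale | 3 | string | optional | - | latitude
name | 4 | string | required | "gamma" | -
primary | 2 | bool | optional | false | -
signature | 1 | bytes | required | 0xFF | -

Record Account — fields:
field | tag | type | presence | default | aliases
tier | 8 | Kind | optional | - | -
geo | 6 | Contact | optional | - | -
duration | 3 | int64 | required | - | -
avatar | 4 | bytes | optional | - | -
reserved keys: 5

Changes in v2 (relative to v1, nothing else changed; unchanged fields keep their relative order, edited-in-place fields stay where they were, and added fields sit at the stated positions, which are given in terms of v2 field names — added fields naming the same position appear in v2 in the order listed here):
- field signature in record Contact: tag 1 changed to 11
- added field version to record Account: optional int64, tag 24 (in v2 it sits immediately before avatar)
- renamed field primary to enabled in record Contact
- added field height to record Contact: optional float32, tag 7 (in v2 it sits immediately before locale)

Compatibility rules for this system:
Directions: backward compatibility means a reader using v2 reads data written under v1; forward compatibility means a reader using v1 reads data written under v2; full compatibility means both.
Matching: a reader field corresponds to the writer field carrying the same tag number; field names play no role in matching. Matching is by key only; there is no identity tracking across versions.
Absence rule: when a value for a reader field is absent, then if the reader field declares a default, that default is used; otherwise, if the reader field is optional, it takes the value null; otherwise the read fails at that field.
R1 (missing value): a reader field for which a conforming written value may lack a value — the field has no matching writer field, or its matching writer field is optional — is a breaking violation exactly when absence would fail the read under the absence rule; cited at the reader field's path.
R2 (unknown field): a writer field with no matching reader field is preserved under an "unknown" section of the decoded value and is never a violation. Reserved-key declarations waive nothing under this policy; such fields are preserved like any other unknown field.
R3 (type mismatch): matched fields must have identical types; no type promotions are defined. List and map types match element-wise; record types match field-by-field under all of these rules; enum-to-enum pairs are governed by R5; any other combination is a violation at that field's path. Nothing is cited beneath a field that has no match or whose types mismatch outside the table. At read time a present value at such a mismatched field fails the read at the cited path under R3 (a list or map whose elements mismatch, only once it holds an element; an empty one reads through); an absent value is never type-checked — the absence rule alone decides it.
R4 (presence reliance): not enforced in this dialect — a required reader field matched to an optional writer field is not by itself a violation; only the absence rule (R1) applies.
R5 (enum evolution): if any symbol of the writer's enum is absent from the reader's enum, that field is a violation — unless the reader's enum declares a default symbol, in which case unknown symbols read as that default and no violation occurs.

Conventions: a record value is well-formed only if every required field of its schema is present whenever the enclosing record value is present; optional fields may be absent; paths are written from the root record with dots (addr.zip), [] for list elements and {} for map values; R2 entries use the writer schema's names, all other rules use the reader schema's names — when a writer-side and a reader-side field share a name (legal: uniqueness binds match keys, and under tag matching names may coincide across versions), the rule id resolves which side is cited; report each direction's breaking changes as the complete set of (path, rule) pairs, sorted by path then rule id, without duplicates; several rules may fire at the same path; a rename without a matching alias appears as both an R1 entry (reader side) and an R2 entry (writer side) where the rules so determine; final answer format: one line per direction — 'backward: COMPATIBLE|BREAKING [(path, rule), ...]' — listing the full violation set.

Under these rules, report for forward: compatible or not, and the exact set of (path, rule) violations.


forward: COMPATIBLE []

in Account below, arrows point writer -> reader
forward for Account (reader v1, writer v2):
  writer optional, Kind -> Kind: reader tier maps from writer tier
  writer optional, Contact -> Contact: reader geo maps from writer geo
  writer required, int64 -> int64: reader duration maps from writer duration
  writer optional, bytes -> bytes: reader avatar maps from writer avatar
  leftover writer field: version
  writer optional, string -> string: reader geo.locale maps from writer geo.locale
  writer required, string -> string: reader geo.name maps from writer geo.name
  writer optional, bool -> bool: reader geo.primary maps from writer geo.enabled
  geo.signature has no writer counterpart
  leftover writer field: geo.height
  leftover writer field: geo.signature
  => forward: COMPATIBLE
the rest of the Account diff is inert for this question:
  field signature in record Contact: tag 1 changed to 11 -> inert for the asked Account verdict: nothing fires
  added field version to record Account: optional int64, tag 24 (in v2 it sits immediately before avatar) -> inert for the asked Account verdict: nothing fires
  renamed field primary to enabled in record Contact -> inert for the asked Account verdict: nothing fires
  added field height to record Contact: optional float32, tag 7 (in v2 it sits immediately before locale) -> inert for the asked Account verdict: nothing fires


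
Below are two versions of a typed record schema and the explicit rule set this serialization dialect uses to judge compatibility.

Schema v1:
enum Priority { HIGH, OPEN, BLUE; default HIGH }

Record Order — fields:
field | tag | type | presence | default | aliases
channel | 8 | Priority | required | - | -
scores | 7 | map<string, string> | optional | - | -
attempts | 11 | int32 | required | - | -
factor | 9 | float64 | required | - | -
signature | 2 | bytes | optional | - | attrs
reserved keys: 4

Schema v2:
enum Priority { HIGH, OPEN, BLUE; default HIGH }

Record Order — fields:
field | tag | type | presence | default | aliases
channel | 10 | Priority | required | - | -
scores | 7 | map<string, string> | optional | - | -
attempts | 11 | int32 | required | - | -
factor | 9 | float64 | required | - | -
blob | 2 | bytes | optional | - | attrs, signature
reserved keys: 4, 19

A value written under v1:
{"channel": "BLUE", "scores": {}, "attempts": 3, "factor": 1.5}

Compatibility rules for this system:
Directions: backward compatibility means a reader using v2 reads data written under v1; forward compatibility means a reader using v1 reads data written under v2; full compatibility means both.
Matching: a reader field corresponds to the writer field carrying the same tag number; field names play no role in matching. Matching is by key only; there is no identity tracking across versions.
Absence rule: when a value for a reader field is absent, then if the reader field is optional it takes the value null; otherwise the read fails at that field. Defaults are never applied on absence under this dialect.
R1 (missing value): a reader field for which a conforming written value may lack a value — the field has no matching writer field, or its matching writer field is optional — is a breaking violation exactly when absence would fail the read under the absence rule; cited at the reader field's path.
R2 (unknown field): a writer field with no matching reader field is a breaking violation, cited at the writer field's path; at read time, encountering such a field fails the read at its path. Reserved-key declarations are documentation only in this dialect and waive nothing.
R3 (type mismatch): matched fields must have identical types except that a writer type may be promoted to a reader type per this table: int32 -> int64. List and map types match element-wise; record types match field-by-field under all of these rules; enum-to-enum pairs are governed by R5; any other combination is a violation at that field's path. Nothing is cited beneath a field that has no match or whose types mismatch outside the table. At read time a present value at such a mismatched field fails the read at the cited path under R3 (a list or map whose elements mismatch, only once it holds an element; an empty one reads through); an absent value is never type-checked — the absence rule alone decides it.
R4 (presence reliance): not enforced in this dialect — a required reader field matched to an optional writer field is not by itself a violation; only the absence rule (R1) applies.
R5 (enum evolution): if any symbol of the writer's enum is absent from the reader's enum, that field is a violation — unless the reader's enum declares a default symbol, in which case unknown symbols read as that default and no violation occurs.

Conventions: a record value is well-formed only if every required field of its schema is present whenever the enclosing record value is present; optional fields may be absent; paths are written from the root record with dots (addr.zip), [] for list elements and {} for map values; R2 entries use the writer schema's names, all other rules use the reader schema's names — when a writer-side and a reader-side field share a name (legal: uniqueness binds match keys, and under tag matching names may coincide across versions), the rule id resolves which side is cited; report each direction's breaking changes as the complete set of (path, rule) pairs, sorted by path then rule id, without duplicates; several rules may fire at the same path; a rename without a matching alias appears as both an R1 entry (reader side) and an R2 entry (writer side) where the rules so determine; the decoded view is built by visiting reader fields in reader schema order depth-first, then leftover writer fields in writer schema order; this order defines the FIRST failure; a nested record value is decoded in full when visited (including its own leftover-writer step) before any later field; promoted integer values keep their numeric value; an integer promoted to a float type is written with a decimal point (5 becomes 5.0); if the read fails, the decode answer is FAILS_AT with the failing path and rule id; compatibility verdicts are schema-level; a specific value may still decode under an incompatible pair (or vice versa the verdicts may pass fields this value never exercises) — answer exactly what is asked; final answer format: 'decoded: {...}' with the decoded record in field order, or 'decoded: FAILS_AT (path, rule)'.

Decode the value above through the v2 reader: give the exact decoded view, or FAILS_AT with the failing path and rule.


arrows below run writer -> reader for Order
migrating the Order value to v2:
  read fails at channel under R1 (no fill)
  => FAILS_AT (channel, R1)
the rest of the Order diff is inert for this question:
  renamed field signature to blob in record Order (alias signature declared on the renamed field) -> fires no rule on Order under this dialect and leaves the result unchanged

decoded: FAILS_AT (channel, R1)
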